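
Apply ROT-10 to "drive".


Word: "drive"
Shift: 10
Each letter → (letter + shift) mod 26:
  'd' (3) + 10 = 13 → 'n'
  'r' (17) + 10 = 1 → 'b'
  'i' (8) + 10 = 18 → 's'
  'v' (21) + 10 = 5 → 'f'
  'e' (4) + 10 = 14 → 'o'
Result = "nbsfo"


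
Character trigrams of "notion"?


Word: "notion" (length 6)
Number of trigrams = 6 - 3 + 1 = 4
  Position 0: "not"
  Position 1: "oti"
  Position 2: "tio"
  Position 3: "ion"
Trigrams = "not", "oti", "tio", "ion"


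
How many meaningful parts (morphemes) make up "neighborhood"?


Word: "neighborhood"
Morphemes: neighbor / -hood
Each morpheme carries meaning
= 2 morphemes


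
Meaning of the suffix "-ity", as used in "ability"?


Suffix: -ity
Example: ability (able + -ity, with a spelling change)
Meaning = quality of


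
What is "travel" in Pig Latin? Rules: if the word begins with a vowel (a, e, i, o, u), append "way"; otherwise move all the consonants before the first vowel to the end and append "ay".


Word: "travel"
Starts with consonant(s) → move to end, add 'ay'
Consonant cluster: "tr"
Pig Latin = "aveltray"


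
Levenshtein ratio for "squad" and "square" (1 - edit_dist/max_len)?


Word 1: "squad" (length 5)
Word 2: "square" (length 6)
One optimal edit sequence:
  1. keep 's'
  2. keep 'q'
  3. keep 'u'
  4. keep 'a'
  5. insert 'r'  (+1)
  6. substitute 'd' -> 'e'  (+1)
Edit distance = 2
Max length = max(5, 6) = 6
Similarity = 1 - 2/6
= 0.6667


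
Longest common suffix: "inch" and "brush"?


Word 1: "inch"
Word 2: "brush"
Comparing from end:
  Pos -1: 'h' == 'h'
  Pos -2: 'c' != 's' (stop)
LCS = "h" (length 1)


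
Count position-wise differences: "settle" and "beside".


Comparing character by character (same length = 6):
  Pos 0: 's' vs 'b' !=
  Pos 1: 'e' vs 'e' =
  Pos 2: 't' vs 's' !=
  Pos 3: 't' vs 'i' !=
  Pos 4: 'l' vs 'd' !=
  Pos 5: 'e' vs 'e' =
Hamming distance = 4


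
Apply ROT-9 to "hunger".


Word: "hunger"
Shift: 9
Each letter → (letter + shift) mod 26:
  'h' (7) + 9 = 16 → 'q'
  'u' (20) + 9 = 3 → 'd'
  'n' (13) + 9 = 22 → 'w'
  'g' (6) + 9 = 15 → 'p'
  'e' (4) + 9 = 13 → 'n'
  'r' (17) + 9 = 0 → 'a'
Result = "qdwpna"


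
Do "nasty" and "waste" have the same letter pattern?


Pattern of "nasty": [0, 1, 2, 3, 4]
Pattern of "waste": [0, 1, 2, 3, 4]
Patterns match
Same pattern = Yes


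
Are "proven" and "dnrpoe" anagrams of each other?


Word 1: "proven" → sorted: enoprv
Word 2: "dnrpoe" → sorted: denopr
Same letters? enoprv != denopr
Anagram = No


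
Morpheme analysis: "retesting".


Word: "retesting"
Morphemes: re- + test + -ing
Each morpheme carries meaning
= 3 morphemes


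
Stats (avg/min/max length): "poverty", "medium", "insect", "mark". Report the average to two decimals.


Lengths: "poverty"=7, "medium"=6, "insect"=6, "mark"=4
Sum = 23, Count = 4
Average = 23/4 = 5.75
= avg=5.75, min=4, max=7


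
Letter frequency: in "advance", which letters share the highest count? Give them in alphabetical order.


Word: "advance"
Letter counts:
  'a': 2
  'c': 1
  'd': 1
  'e': 1
  'n': 1
  'v': 1
Maximum count = 2
Most frequent = 'a' (2 times each)


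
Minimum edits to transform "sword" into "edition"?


Word 1: "sword" (length 5)
Word 2: "edition" (length 7)
One optimal edit sequence (insert/delete/substitute each cost 1):
  1. insert 'e'  (+1)
  2. insert 'd'  (+1)
  3. substitute 's' -> 'i'  (+1)
  4. substitute 'w' -> 't'  (+1)
  5. substitute 'o' -> 'i'  (+1)
  6. substitute 'r' -> 'o'  (+1)
  7. substitute 'd' -> 'n'  (+1)
Total edit operations: 7
Edit distance = 7


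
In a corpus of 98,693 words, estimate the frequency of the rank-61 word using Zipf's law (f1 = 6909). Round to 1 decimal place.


Zipf's law: f(r) = f(1) / r
f(1) = 6909
f(61) = 6909 / 61
= 113.3 occurrences


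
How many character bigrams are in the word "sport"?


Word: "sport" (length 5)
Number of 2-grams = length - 2 + 1 = 5 - 2 + 1
= 4


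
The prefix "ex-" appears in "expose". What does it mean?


Prefix: ex-
As in: expose -> ex- + pose
Meaning = out / former


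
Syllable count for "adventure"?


Word: "adventure"
Syllable breakdown: ad | ven | ture
Counting: 3 parts
= 3 syllables


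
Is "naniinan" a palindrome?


Word: "naniinan"
Reversed: "naniinan"
Forward == Backward? naniinan == naniinan
Palindrome = Yes


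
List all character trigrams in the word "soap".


Word: "soap" (length 4)
Number of trigrams = 4 - 3 + 1 = 2
  Position 0: "soa"
  Position 1: "oap"
Trigrams = "soa", "oap"


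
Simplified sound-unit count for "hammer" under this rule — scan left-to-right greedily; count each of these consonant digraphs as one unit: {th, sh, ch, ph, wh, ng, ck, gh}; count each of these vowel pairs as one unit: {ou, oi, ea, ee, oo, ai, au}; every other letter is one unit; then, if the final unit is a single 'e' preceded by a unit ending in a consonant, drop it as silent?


Word: "hammer" (6 letters)
Left-to-right scan:
  (1) 'h' (letter)
  (2) 'a' (letter)
  (3) 'm' (letter)
  (4) 'm' (letter)
  (5) 'e' (letter)
  (6) 'r' (letter)
Units from scan: 6
Sound units = 6 units


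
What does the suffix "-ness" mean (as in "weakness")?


Suffix: -ness
As in: weakness -> weak + -ness
Meaning = state of being


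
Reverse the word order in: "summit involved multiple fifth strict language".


Original: "summit involved multiple fifth strict language"
Words (1..n): summit | involved | multiple | fifth | strict | language
Reversed (n..1): language | strict | fifth | multiple | involved | summit
Result = "language strict fifth multiple involved summit"


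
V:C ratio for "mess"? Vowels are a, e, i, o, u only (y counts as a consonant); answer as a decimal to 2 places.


Word: "mess"
Vowels (a,e,i,o,u): 1
Consonants: 3
Ratio = 1/3
= 0.33


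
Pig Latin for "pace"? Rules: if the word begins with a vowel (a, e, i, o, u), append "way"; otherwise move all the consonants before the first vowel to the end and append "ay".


Word: "pace"
Starts with consonant(s) → move to end, add 'ay'
Consonant cluster: "p"
Pig Latin = "acepay"


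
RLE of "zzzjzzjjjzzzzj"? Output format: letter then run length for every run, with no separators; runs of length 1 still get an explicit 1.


String: "zzzjzzjjjzzzzj"
Scanning for consecutive runs:
  'z' x 3
  'j' x 1
  'z' x 2
  'j' x 3
  'z' x 4
  'j' x 1
RLE = "z3j1z2j3z4j1"


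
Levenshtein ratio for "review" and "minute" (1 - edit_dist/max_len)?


Word 1: "review" (length 6)
Word 2: "minute" (length 6)
One optimal edit sequence:
  1. substitute 'r' -> 'm'  (+1)
  2. substitute 'e' -> 'i'  (+1)
  3. substitute 'v' -> 'n'  (+1)
  4. substitute 'i' -> 'u'  (+1)
  5. substitute 'e' -> 't'  (+1)
  6. substitute 'w' -> 'e'  (+1)
Edit distance = 6
Max length = max(6, 6) = 6
Similarity = 1 - 6/6
= 0.0000


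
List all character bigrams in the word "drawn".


Word: "drawn" (length 5)
Number of bigrams = 5 - 2 + 1 = 4
  Position 0: "dr"
  Position 1: "ra"
  Position 2: "aw"
  Position 3: "wn"
Bigrams = "dr", "ra", "aw", "wn"


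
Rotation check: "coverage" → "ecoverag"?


Word: "coverage", Candidate: "ecoverag"
Method: check if candidate is substring of word+word
"coveragecoverage" contains "ecoverag"? Yes
Is rotation = Yes


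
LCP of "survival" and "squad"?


Word 1: "survival"
Word 2: "squad"
Comparing from start:
  Pos 0: 's' == 's'
  Pos 1: 'u' != 'q' (stop)
LCP = "s" (length 1)


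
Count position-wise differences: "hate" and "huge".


Comparing character by character (same length = 4):
  Pos 0: 'h' vs 'h' =
  Pos 1: 'a' vs 'u' !=
  Pos 2: 't' vs 'g' !=
  Pos 3: 'e' vs 'e' =
Hamming distance = 2


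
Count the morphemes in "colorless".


Word: "colorless"
Morphemes: color + -less
Each morpheme carries meaning
= 2 morphemes


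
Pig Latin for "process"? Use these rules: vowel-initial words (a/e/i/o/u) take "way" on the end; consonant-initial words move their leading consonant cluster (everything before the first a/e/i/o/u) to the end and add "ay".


Word: "process"
Starts with consonant(s) → move to end, add 'ay'
Consonant cluster: "pr"
Pig Latin = "ocesspray"


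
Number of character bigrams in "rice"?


Word: "rice" (length 4)
Number of 2-grams = length - 2 + 1 = 4 - 2 + 1
= 3


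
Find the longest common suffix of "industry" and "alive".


Word 1: "industry"
Word 2: "alive"
Comparing from end:
  Pos -1: 'y' != 'e' (stop)
LCS = "" (length 0)


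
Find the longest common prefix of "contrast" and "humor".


Word 1: "contrast"
Word 2: "humor"
Comparing from start:
  Pos 0: 'c' != 'h' (stop)
LCP = "" (length 0)


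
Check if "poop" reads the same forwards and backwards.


Word: "poop"
Reversed: "poop"
Forward == Backward? poop == poop
Palindrome = Yes


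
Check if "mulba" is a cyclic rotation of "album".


Word: "album", Candidate: "mulba"
Method: check if candidate is substring of word+word
"albumalbum" contains "mulba"? No
Is rotation = No


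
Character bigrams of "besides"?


Word: "besides" (length 7)
Number of bigrams = 7 - 2 + 1 = 6
  Position 0: "be"
  Position 1: "es"
  Position 2: "si"
  Position 3: "id"
  Position 4: "de"
  Position 5: "es"
Bigrams = "be", "es", "si", "id", "de", "es"


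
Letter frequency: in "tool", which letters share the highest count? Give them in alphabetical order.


Word: "tool"
Letter counts:
  'l': 1
  'o': 2
  't': 1
Maximum count = 2
Most frequent = 'o' (2 times each)


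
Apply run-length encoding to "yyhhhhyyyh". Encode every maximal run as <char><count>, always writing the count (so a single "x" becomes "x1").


String: "yyhhhhyyyh"
Scanning for consecutive runs:
  'y' x 2
  'h' x 4
  'y' x 3
  'h' x 1
RLE = "y2h4y3h1"


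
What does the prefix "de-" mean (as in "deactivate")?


Prefix: de-
As in: deactivate -> de- + activate
Meaning = remove / reverse


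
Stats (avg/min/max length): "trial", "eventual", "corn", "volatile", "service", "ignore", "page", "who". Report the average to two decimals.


Lengths: "trial"=5, "eventual"=8, "corn"=4, "volatile"=8, "service"=7, "ignore"=6, "page"=4, "who"=3
Sum = 45, Count = 8
Average = 45/8 = 5.63
= avg=5.63, min=3, max=8


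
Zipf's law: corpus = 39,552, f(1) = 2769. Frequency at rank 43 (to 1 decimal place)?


Zipf's law: f(r) = f(1) / r
f(1) = 2769
f(43) = 2769 / 43
= 64.4 occurrences


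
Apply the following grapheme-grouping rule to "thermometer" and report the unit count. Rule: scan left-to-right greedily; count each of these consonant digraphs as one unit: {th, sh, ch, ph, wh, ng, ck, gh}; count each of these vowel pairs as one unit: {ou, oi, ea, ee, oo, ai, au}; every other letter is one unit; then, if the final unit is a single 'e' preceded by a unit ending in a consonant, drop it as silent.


Word: "thermometer" (11 letters)
Left-to-right scan:
  [1] 'th' (digraph)
  [2] 'e' (letter)
  [3] 'r' (letter)
  [4] 'm' (letter)
  [5] 'o' (letter)
  [6] 'm' (letter)
  [7] 'e' (letter)
  [8] 't' (letter)
  [9] 'e' (letter)
  [10] 'r' (letter)
Units from scan: 10
Sound units = 10 units


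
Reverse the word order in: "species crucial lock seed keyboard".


Original: "species crucial lock seed keyboard"
Words (1..n): species | crucial | lock | seed | keyboard
Reversed (n..1): keyboard | seed | lock | crucial | species
Result = "keyboard seed lock crucial species"


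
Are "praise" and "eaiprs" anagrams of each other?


Word 1: "praise" → sorted: aeiprs
Word 2: "eaiprs" → sorted: aeiprs
Same letters? aeiprs == aeiprs
Anagram = Yes


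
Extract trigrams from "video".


Word: "video" (length 5)
Number of trigrams = 5 - 3 + 1 = 3
  Position 0: "vid"
  Position 1: "ide"
  Position 2: "deo"
Trigrams = "vid", "ide", "deo"


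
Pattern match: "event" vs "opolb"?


Pattern of "event": [0, 1, 0, 2, 3]
Pattern of "opolb": [0, 1, 0, 2, 3]
Patterns match
Same pattern = Yes


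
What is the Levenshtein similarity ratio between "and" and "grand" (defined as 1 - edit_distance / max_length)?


Word 1: "and" (length 3)
Word 2: "grand" (length 5)
One optimal edit sequence:
  1. insert 'g'  (+1)
  2. insert 'r'  (+1)
  3. keep 'a'
  4. keep 'n'
  5. keep 'd'
Edit distance = 2
Max length = max(3, 5) = 5
Similarity = 1 - 2/5
= 0.6000


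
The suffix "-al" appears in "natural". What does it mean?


Suffix: -al
As in: natural -> nature + -al, with a spelling change
Meaning = relating to


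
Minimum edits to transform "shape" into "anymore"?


Word 1: "shape" (length 5)
Word 2: "anymore" (length 7)
One optimal edit sequence (insert/delete/substitute each cost 1):
  1. insert 'a'  (+1)
  2. insert 'n'  (+1)
  3. substitute 's' -> 'y'  (+1)
  4. substitute 'h' -> 'm'  (+1)
  5. substitute 'a' -> 'o'  (+1)
  6. substitute 'p' -> 'r'  (+1)
  7. keep 'e'
Total edit operations: 6
Edit distance = 6


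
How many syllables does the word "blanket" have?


Word: "blanket"
Syllable breakdown: blan · ket
Counting: 2 parts
= 2 syllables


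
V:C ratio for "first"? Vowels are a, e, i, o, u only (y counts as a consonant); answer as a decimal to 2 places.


Word: "first"
Vowels (a,e,i,o,u): 1
Consonants: 4
Ratio = 1/4
= 0.25


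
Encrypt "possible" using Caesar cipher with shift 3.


Word: "possible"
Shift: 3
Each letter → (letter + shift) mod 26:
  'p' (15) + 3 = 18 → 's'
  'o' (14) + 3 = 17 → 'r'
  's' (18) + 3 = 21 → 'v'
  's' (18) + 3 = 21 → 'v'
  'i' (8) + 3 = 11 → 'l'
  'b' (1) + 3 = 4 → 'e'
  'l' (11) + 3 = 14 → 'o'
  'e' (4) + 3 = 7 → 'h'
Result = "srvvleoh"


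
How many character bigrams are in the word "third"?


Word: "third" (length 5)
Number of 2-grams = length - 2 + 1 = 5 - 2 + 1
= 4


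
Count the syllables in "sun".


Word: "sun"
Syllable breakdown: sun
Counting: 1 part
= 1 syllable


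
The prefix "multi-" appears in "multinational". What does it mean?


Prefix: multi-
As in: multinational -> multi- + national
Meaning = many


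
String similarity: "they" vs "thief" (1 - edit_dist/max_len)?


Word 1: "they" (length 4)
Word 2: "thief" (length 5)
One optimal edit sequence:
  1. keep 't'
  2. keep 'h'
  3. insert 'i'  (+1)
  4. keep 'e'
  5. substitute 'y' -> 'f'  (+1)
Edit distance = 2
Max length = max(4, 5) = 5
Similarity = 1 - 2/5
= 0.6000


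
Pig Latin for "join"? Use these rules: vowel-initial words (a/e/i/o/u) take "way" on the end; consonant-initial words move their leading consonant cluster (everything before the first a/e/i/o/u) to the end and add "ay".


Word: "join"
Starts with consonant(s) → move to end, add 'ay'
Consonant cluster: "j"
Pig Latin = "oinjay"


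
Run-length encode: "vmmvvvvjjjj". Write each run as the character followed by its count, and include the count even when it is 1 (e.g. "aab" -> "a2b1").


String: "vmmvvvvjjjj"
Scanning for consecutive runs:
  'v' x 1
  'm' x 2
  'v' x 4
  'j' x 4
RLE = "v1m2v4j4"


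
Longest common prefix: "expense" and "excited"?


Word 1: "expense"
Word 2: "excited"
Comparing from start:
  Pos 0: 'e' == 'e'
  Pos 1: 'x' == 'x'
  Pos 2: 'p' != 'c' (stop)
LCP = "ex" (length 2)


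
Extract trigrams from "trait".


Word: "trait" (length 5)
Number of trigrams = 5 - 3 + 1 = 3
  Position 0: "tra"
  Position 1: "rai"
  Position 2: "ait"
Trigrams = "tra", "rai", "ait"


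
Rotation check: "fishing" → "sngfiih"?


Word: "fishing", Candidate: "sngfiih"
Method: check if candidate is substring of word+word
"fishingfishing" contains "sngfiih"? No
Is rotation = No


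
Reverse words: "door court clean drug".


Original: "door court clean drug"
Words (1..n): door | court | clean | drug
Reversed (n..1): drug | clean | court | door
Result = "drug clean court door"


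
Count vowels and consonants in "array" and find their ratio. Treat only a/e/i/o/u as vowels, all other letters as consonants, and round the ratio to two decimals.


Word: "array"
Vowels (a,e,i,o,u): 2
Consonants: 3
Ratio = 2/3
= 0.67


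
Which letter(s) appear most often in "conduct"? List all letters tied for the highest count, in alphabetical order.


Word: "conduct"
Letter counts:
  'c': 2
  'd': 1
  'n': 1
  'o': 1
  't': 1
  'u': 1
Maximum count = 2
Most frequent = 'c' (2 times each)


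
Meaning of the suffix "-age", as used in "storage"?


Suffix: -age
Example: storage = store + -age, with a spelling change
Meaning = result / collection


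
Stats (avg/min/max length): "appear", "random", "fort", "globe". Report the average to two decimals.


Lengths: "appear"=6, "random"=6, "fort"=4, "globe"=5
Sum = 21, Count = 4
Average = 21/4 = 5.25
= avg=5.25, min=4, max=6


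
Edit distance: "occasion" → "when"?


Word 1: "occasion" (length 8)
Word 2: "when" (length 4)
One optimal edit sequence (insert/delete/substitute each cost 1):
  1. delete 'o'  (+1)
  2. delete 'c'  (+1)
  3. delete 'c'  (+1)
  4. delete 'a'  (+1)
  5. substitute 's' -> 'w'  (+1)
  6. substitute 'i' -> 'h'  (+1)
  7. substitute 'o' -> 'e'  (+1)
  8. keep 'n'
Total edit operations: 7
Edit distance = 7


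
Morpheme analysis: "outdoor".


Word: "outdoor"
Morphemes: out- / door
Each morpheme carries meaning
= 2 morphemes


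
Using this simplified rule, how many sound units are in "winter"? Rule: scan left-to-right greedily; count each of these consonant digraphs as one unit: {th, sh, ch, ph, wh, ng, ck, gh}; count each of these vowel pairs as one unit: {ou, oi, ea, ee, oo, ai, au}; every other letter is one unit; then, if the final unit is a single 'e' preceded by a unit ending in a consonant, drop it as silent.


Word: "winter" (6 letters)
Left-to-right scan:
  [1] 'w' (letter)
  [2] 'i' (letter)
  [3] 'n' (letter)
  [4] 't' (letter)
  [5] 'e' (letter)
  [6] 'r' (letter)
Units from scan: 6
Sound units = 6 units


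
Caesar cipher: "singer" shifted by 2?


Word: "singer"
Shift: 2
Each letter → (letter + shift) mod 26:
  's' (18) + 2 = 20 → 'u'
  'i' (8) + 2 = 10 → 'k'
  'n' (13) + 2 = 15 → 'p'
  'g' (6) + 2 = 8 → 'i'
  'e' (4) + 2 = 6 → 'g'
  'r' (17) + 2 = 19 → 't'
Result = "ukpigt"


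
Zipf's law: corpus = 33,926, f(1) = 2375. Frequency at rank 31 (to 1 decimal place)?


Zipf's law: f(r) = f(1) / r
f(1) = 2375
f(31) = 2375 / 31
= 76.6 occurrences


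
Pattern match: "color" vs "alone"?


Pattern of "color": [0, 1, 2, 1, 3]
Pattern of "alone": [0, 1, 2, 3, 4]
Patterns do not match
Same pattern = No


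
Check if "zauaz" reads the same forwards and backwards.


Word: "zauaz"
Reversed: "zauaz"
Forward == Backward? zauaz == zauaz
Palindrome = Yes


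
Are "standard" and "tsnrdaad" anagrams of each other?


Word 1: "standard" → sorted: aaddnrst
Word 2: "tsnrdaad" → sorted: aaddnrst
Same letters? aaddnrst == aaddnrst
Anagram = Yes


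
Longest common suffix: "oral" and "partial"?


Word 1: "oral"
Word 2: "partial"
Comparing from end:
  Pos -1: 'l' == 'l'
  Pos -2: 'a' == 'a'
  Pos -3: 'r' != 'i' (stop)
LCS = "al" (length 2)


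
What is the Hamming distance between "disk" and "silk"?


Comparing character by character (same length = 4):
  Pos 0: 'd' vs 's' !=
  Pos 1: 'i' vs 'i' =
  Pos 2: 's' vs 'l' !=
  Pos 3: 'k' vs 'k' =
Hamming distance = 2


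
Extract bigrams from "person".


Word: "person" (length 6)
Number of bigrams = 6 - 2 + 1 = 5
  Position 0: "pe"
  Position 1: "er"
  Position 2: "rs"
  Position 3: "so"
  Position 4: "on"
Bigrams = "pe", "er", "rs", "so", "on"


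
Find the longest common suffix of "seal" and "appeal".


Word 1: "seal"
Word 2: "appeal"
Comparing from end:
  Pos -1: 'l' == 'l'
  Pos -2: 'a' == 'a'
  Pos -3: 'e' == 'e'
  Pos -4: 's' != 'p' (stop)
LCS = "eal" (length 3)


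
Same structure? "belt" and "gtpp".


Pattern of "belt": [0, 1, 2, 3]
Pattern of "gtpp": [0, 1, 2, 2]
Patterns do not match
Same pattern = No


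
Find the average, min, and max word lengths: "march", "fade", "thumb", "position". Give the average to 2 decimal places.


Lengths: "march"=5, "fade"=4, "thumb"=5, "position"=8
Sum = 22, Count = 4
Average = 22/4 = 5.50
= avg=5.50, min=4, max=8


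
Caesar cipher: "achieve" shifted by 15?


Word: "achieve"
Shift: 15
Each letter → (letter + shift) mod 26:
  'a' (0) + 15 = 15 → 'p'
  'c' (2) + 15 = 17 → 'r'
  'h' (7) + 15 = 22 → 'w'
  'i' (8) + 15 = 23 → 'x'
  'e' (4) + 15 = 19 → 't'
  'v' (21) + 15 = 10 → 'k'
  'e' (4) + 15 = 19 → 't'
Result = "prwxtkt"


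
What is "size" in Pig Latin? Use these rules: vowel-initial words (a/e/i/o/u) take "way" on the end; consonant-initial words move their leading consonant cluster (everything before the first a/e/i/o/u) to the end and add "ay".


Word: "size"
Starts with consonant(s) → move to end, add 'ay'
Consonant cluster: "s"
Pig Latin = "izesay"


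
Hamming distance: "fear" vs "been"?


Comparing character by character (same length = 4):
  Pos 0: 'f' vs 'b' !=
  Pos 1: 'e' vs 'e' =
  Pos 2: 'a' vs 'e' !=
  Pos 3: 'r' vs 'n' !=
Hamming distance = 3


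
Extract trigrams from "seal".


Word: "seal" (length 4)
Number of trigrams = 4 - 3 + 1 = 2
  Position 0: "sea"
  Position 1: "eal"
Trigrams = "sea", "eal"


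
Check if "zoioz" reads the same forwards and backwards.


Word: "zoioz"
Reversed: "zoioz"
Forward == Backward? zoioz == zoioz
Palindrome = Yes


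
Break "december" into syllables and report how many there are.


Word: "december"
Syllable breakdown: de | cem | ber
Counting: 3 parts
= 3 syllables


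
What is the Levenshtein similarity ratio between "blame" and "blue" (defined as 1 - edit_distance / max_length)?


Word 1: "blame" (length 5)
Word 2: "blue" (length 4)
One optimal edit sequence:
  1. keep 'b'
  2. keep 'l'
  3. delete 'a'  (+1)
  4. substitute 'm' -> 'u'  (+1)
  5. keep 'e'
Edit distance = 2
Max length = max(5, 4) = 5
Similarity = 1 - 2/5
= 0.6000


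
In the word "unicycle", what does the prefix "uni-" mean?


Prefix: uni-
Example: unicycle = uni- + cycle
Meaning = one


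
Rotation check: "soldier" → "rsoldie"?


Word: "soldier", Candidate: "rsoldie"
Method: check if candidate is substring of word+word
"soldiersoldier" contains "rsoldie"? Yes
Is rotation = Yes


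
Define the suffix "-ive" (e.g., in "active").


Suffix: -ive
As in: active -> act + -ive
Meaning = tending to


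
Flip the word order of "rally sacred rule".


Original: "rally sacred rule"
Words (1..n): rally | sacred | rule
Reversed (n..1): rule | sacred | rally
Result = "rule sacred rally"


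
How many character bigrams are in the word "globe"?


Word: "globe" (length 5)
Number of 2-grams = length - 2 + 1 = 5 - 2 + 1
= 4


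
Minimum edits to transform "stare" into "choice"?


Word 1: "stare" (length 5)
Word 2: "choice" (length 6)
One optimal edit sequence (insert/delete/substitute each cost 1):
  1. insert 'c'  (+1)
  2. substitute 's' -> 'h'  (+1)
  3. substitute 't' -> 'o'  (+1)
  4. substitute 'a' -> 'i'  (+1)
  5. substitute 'r' -> 'c'  (+1)
  6. keep 'e'
Total edit operations: 5
Edit distance = 5


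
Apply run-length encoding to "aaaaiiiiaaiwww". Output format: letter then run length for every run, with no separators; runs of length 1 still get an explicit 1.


String: "aaaaiiiiaaiwww"
Scanning for consecutive runs:
  'a' x 4
  'i' x 4
  'a' x 2
  'i' x 1
  'w' x 3
RLE = "a4i4a2i1w3"


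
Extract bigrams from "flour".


Word: "flour" (length 5)
Number of bigrams = 5 - 2 + 1 = 4
  Position 0: "fl"
  Position 1: "lo"
  Position 2: "ou"
  Position 3: "ur"
Bigrams = "fl", "lo", "ou", "ur"


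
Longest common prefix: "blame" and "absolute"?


Word 1: "blame"
Word 2: "absolute"
Comparing from start:
  Pos 0: 'b' != 'a' (stop)
LCP = "" (length 0)


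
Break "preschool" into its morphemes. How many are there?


Word: "preschool"
Morphemes: pre- | school
Each morpheme carries meaning
= 2 morphemes


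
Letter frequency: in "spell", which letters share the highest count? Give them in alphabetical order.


Word: "spell"
Letter counts:
  'e': 1
  'l': 2
  'p': 1
  's': 1
Maximum count = 2
Most frequent = 'l' (2 times each)


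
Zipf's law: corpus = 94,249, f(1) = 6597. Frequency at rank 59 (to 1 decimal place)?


Zipf's law: f(r) = f(1) / r
f(1) = 6597
f(59) = 6597 / 59
= 111.8 occurrences


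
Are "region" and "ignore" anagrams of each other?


Word 1: "region" → sorted: eginor
Word 2: "ignore" → sorted: eginor
Same letters? eginor == eginor
Anagram = Yes


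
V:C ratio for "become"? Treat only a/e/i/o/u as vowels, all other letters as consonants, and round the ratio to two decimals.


Word: "become"
Vowels (a,e,i,o,u): 3
Consonants: 3
Ratio = 3/3
= 1.00


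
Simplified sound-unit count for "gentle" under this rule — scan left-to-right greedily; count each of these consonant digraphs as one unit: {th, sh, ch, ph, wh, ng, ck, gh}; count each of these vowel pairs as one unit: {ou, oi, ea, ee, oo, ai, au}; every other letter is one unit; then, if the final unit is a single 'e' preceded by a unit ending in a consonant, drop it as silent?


Word: "gentle" (6 letters)
Left-to-right scan:
  (1) 'g' (letter)
  (2) 'e' (letter)
  (3) 'n' (letter)
  (4) 't' (letter)
  (5) 'l' (letter)
  (6) 'e' (letter)
Units from scan: 6
Final unit is 'e' after a consonant -> drop as silent (-1)
Sound units = 5 units


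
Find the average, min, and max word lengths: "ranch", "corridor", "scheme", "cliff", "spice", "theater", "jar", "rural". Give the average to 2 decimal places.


Lengths: "ranch"=5, "corridor"=8, "scheme"=6, "cliff"=5, "spice"=5, "theater"=7, "jar"=3, "rural"=5
Sum = 44, Count = 8
Average = 44/8 = 5.50
= avg=5.50, min=3, max=8


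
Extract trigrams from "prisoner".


Word: "prisoner" (length 8)
Number of trigrams = 8 - 3 + 1 = 6
  Position 0: "pri"
  Position 1: "ris"
  Position 2: "iso"
  Position 3: "son"
  Position 4: "one"
  Position 5: "ner"
Trigrams = "pri", "ris", "iso", "son", "one", "ner"


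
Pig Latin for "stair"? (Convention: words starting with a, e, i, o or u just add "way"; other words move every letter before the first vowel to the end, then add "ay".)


Word: "stair"
Starts with consonant(s) → move to end, add 'ay'
Consonant cluster: "st"
Pig Latin = "airstay"


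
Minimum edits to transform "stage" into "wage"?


Word 1: "stage" (length 5)
Word 2: "wage" (length 4)
One optimal edit sequence (insert/delete/substitute each cost 1):
  1. delete 's'  (+1)
  2. substitute 't' -> 'w'  (+1)
  3. keep 'a'
  4. keep 'g'
  5. keep 'e'
Total edit operations: 2
Edit distance = 2


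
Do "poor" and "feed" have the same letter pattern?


Pattern of "poor": [0, 1, 1, 2]
Pattern of "feed": [0, 1, 1, 2]
Patterns match
Same pattern = Yes


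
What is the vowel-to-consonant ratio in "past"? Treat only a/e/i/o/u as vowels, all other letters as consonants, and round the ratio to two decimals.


Word: "past"
Vowels (a,e,i,o,u): 1
Consonants: 3
Ratio = 1/3
= 0.33


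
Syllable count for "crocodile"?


Word: "crocodile"
Syllable breakdown: croc-o-dile
Counting: 3 parts
= 3 syllables


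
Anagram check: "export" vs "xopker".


Word 1: "export" → sorted: eoprtx
Word 2: "xopker" → sorted: ekoprx
Same letters? eoprtx != ekoprx
Anagram = No


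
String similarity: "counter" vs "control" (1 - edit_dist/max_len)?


Word 1: "counter" (length 7)
Word 2: "control" (length 7)
One optimal edit sequence:
  1. keep 'c'
  2. keep 'o'
  3. delete 'u'  (+1)
  4. keep 'n'
  5. keep 't'
  6. insert 'r'  (+1)
  7. substitute 'e' -> 'o'  (+1)
  8. substitute 'r' -> 'l'  (+1)
Edit distance = 4
Max length = max(7, 7) = 7
Similarity = 1 - 4/7
= 0.4286


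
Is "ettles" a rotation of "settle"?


Word: "settle", Candidate: "ettles"
Method: check if candidate is substring of word+word
"settlesettle" contains "ettles"? Yes
Is rotation = Yes


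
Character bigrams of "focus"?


Word: "focus" (length 5)
Number of bigrams = 5 - 2 + 1 = 4
  Position 0: "fo"
  Position 1: "oc"
  Position 2: "cu"
  Position 3: "us"
Bigrams = "fo", "oc", "cu", "us"


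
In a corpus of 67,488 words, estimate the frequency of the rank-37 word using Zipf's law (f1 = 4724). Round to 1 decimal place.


Zipf's law: f(r) = f(1) / r
f(1) = 4724
f(37) = 4724 / 37
= 127.7 occurrences


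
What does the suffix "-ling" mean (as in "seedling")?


Suffix: -ling
Example: seedling (seed + -ling)
Meaning = small / young


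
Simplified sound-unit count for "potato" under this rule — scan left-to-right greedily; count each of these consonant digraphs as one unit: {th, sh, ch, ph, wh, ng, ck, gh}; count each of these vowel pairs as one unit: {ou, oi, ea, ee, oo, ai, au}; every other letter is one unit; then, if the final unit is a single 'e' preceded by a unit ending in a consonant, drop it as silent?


Word: "potato" (6 letters)
Left-to-right scan:
  (1) 'p' (letter)
  (2) 'o' (letter)
  (3) 't' (letter)
  (4) 'a' (letter)
  (5) 't' (letter)
  (6) 'o' (letter)
Units from scan: 6
Sound units = 6 units


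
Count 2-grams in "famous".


Word: "famous" (length 6)
Number of 2-grams = length - 2 + 1 = 6 - 2 + 1
= 5


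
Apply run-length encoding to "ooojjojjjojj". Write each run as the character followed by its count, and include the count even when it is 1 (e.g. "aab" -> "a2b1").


String: "ooojjojjjojj"
Scanning for consecutive runs:
  'o' x 3
  'j' x 2
  'o' x 1
  'j' x 3
  'o' x 1
  'j' x 2
RLE = "o3j2o1j3o1j2"


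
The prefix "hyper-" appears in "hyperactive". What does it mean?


Prefix: hyper-
Example: hyperactive = hyper- + active
Meaning = over / excessive


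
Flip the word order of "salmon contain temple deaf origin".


Original: "salmon contain temple deaf origin"
Words (1..n): salmon | contain | temple | deaf | origin
Reversed (n..1): origin | deaf | temple | contain | salmon
Result = "origin deaf temple contain salmon"


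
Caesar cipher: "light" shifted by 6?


Word: "light"
Shift: 6
Each letter → (letter + shift) mod 26:
  'l' (11) + 6 = 17 → 'r'
  'i' (8) + 6 = 14 → 'o'
  'g' (6) + 6 = 12 → 'm'
  'h' (7) + 6 = 13 → 'n'
  't' (19) + 6 = 25 → 'z'
Result = "romnz"


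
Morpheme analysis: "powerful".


Word: "powerful"
Morphemes: power | -ful
Each morpheme carries meaning
= 2 morphemes


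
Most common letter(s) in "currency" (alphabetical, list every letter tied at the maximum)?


Word: "currency"
Letter counts:
  'c': 2
  'e': 1
  'n': 1
  'r': 2
  'u': 1
  'y': 1
Maximum count = 2
Most frequent = 'c', 'r' (2 times each)


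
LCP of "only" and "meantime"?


Word 1: "only"
Word 2: "meantime"
Comparing from start:
  Pos 0: 'o' != 'm' (stop)
LCP = "" (length 0)


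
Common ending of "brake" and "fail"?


Word 1: "brake"
Word 2: "fail"
Comparing from end:
  Pos -1: 'e' != 'l' (stop)
LCS = "" (length 0)


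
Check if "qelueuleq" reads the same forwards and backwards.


Word: "qelueuleq"
Reversed: "qelueuleq"
Forward == Backward? qelueuleq == qelueuleq
Palindrome = Yes


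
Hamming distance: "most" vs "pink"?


Comparing character by character (same length = 4):
  Pos 0: 'm' vs 'p' !=
  Pos 1: 'o' vs 'i' !=
  Pos 2: 's' vs 'n' !=
  Pos 3: 't' vs 'k' !=
Hamming distance = 4


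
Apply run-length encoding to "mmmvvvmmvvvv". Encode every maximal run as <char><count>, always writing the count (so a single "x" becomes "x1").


String: "mmmvvvmmvvvv"
Scanning for consecutive runs:
  'm' x 3
  'v' x 3
  'm' x 2
  'v' x 4
RLE = "m3v3m2v4"


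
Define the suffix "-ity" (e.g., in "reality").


Suffix: -ity
Example: reality (real + -ity)
Meaning = quality of


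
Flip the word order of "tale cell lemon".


Original: "tale cell lemon"
Words (1..n): tale | cell | lemon
Reversed (n..1): lemon | cell | tale
Result = "lemon cell tale"


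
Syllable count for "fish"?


Word: "fish"
Syllable breakdown: fish
Counting: 1 part
= 1 syllable


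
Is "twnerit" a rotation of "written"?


Word: "written", Candidate: "twnerit"
Method: check if candidate is substring of word+word
"writtenwritten" contains "twnerit"? No
Is rotation = No


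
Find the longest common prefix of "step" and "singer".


Word 1: "step"
Word 2: "singer"
Comparing from start:
  Pos 0: 's' == 's'
  Pos 1: 't' != 'i' (stop)
LCP = "s" (length 1)


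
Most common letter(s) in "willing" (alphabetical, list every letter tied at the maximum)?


Word: "willing"
Letter counts:
  'g': 1
  'i': 2
  'l': 2
  'n': 1
  'w': 1
Maximum count = 2
Most frequent = 'i', 'l' (2 times each)


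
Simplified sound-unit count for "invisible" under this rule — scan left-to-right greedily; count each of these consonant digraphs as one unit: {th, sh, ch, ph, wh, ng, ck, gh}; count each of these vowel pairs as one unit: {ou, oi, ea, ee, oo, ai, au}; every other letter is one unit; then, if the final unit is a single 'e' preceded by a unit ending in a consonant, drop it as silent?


Word: "invisible" (9 letters)
Left-to-right scan:
  1. 'i' (letter)
  2. 'n' (letter)
  3. 'v' (letter)
  4. 'i' (letter)
  5. 's' (letter)
  6. 'i' (letter)
  7. 'b' (letter)
  8. 'l' (letter)
  9. 'e' (letter)
Units from scan: 9
Final unit is 'e' after a consonant -> drop as silent (-1)
Sound units = 8 units


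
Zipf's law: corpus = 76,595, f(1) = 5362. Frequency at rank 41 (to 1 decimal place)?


Zipf's law: f(r) = f(1) / r
f(1) = 5362
f(41) = 5362 / 41
= 130.8 occurrences


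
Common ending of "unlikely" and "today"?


Word 1: "unlikely"
Word 2: "today"
Comparing from end:
  Pos -1: 'y' == 'y'
  Pos -2: 'l' != 'a' (stop)
LCS = "y" (length 1)


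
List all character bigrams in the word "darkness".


Word: "darkness" (length 8)
Number of bigrams = 8 - 2 + 1 = 7
  Position 0: "da"
  Position 1: "ar"
  Position 2: "rk"
  Position 3: "kn"
  Position 4: "ne"
  Position 5: "es"
  Position 6: "ss"
Bigrams = "da", "ar", "rk", "kn", "ne", "es", "ss"


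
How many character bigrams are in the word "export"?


Word: "export" (length 6)
Number of 2-grams = length - 2 + 1 = 6 - 2 + 1
= 5


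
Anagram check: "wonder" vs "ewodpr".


Word 1: "wonder" → sorted: denorw
Word 2: "ewodpr" → sorted: deoprw
Same letters? denorw != deoprw
Anagram = No


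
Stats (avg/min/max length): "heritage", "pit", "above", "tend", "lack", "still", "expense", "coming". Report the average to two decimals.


Lengths: "heritage"=8, "pit"=3, "above"=5, "tend"=4, "lack"=4, "still"=5, "expense"=7, "coming"=6
Sum = 42, Count = 8
Average = 42/8 = 5.25
= avg=5.25, min=3, max=8


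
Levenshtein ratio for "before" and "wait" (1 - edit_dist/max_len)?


Word 1: "before" (length 6)
Word 2: "wait" (length 4)
One optimal edit sequence:
  1. delete 'b'  (+1)
  2. delete 'e'  (+1)
  3. substitute 'f' -> 'w'  (+1)
  4. substitute 'o' -> 'a'  (+1)
  5. substitute 'r' -> 'i'  (+1)
  6. substitute 'e' -> 't'  (+1)
Edit distance = 6
Max length = max(6, 4) = 6
Similarity = 1 - 6/6
= 0.0000


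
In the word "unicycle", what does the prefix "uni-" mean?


Prefix: uni-
Example: unicycle (uni- + cycle)
Meaning = one


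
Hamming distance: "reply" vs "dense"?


Comparing character by character (same length = 5):
  Pos 0: 'r' vs 'd' !=
  Pos 1: 'e' vs 'e' =
  Pos 2: 'p' vs 'n' !=
  Pos 3: 'l' vs 's' !=
  Pos 4: 'y' vs 'e' !=
Hamming distance = 4


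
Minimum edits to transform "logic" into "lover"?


Word 1: "logic" (length 5)
Word 2: "lover" (length 5)
One optimal edit sequence (insert/delete/substitute each cost 1):
  1. keep 'l'
  2. keep 'o'
  3. substitute 'g' -> 'v'  (+1)
  4. substitute 'i' -> 'e'  (+1)
  5. substitute 'c' -> 'r'  (+1)
Total edit operations: 3
Edit distance = 3


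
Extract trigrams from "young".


Word: "young" (length 5)
Number of trigrams = 5 - 3 + 1 = 3
  Position 0: "you"
  Position 1: "oun"
  Position 2: "ung"
Trigrams = "you", "oun", "ung"


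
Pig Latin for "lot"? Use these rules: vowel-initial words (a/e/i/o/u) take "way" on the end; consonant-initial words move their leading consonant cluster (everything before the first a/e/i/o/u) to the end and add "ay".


Word: "lot"
Starts with consonant(s) → move to end, add 'ay'
Consonant cluster: "l"
Pig Latin = "otlay"


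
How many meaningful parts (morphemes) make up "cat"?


Word: "cat"
Morphemes: cat
Each morpheme carries meaning
= 1 morpheme


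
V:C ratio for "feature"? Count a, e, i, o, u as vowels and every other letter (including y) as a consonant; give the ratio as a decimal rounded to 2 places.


Word: "feature"
Vowels (a,e,i,o,u): 4
Consonants: 3
Ratio = 4/3
= 1.33


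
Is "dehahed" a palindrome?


Word: "dehahed"
Reversed: "dehahed"
Forward == Backward? dehahed == dehahed
Palindrome = Yes


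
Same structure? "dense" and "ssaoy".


Pattern of "dense": [0, 1, 2, 3, 1]
Pattern of "ssaoy": [0, 0, 1, 2, 3]
Patterns do not match
Same pattern = No


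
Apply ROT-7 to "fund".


Word: "fund"
Shift: 7
Each letter → (letter + shift) mod 26:
  'f' (5) + 7 = 12 → 'm'
  'u' (20) + 7 = 1 → 'b'
  'n' (13) + 7 = 20 → 'u'
  'd' (3) + 7 = 10 → 'k'
Result = "mbuk"


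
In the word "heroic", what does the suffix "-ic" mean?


Suffix: -ic
As in: heroic -> hero + -ic
Meaning = relating to


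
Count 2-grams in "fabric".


Word: "fabric" (length 6)
Number of 2-grams = length - 2 + 1 = 6 - 2 + 1
= 5


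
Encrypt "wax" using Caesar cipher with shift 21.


Word: "wax"
Shift: 21
Each letter → (letter + shift) mod 26:
  'w' (22) + 21 = 17 → 'r'
  'a' (0) + 21 = 21 → 'v'
  'x' (23) + 21 = 18 → 's'
Result = "rvs"


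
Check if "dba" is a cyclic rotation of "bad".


Word: "bad", Candidate: "dba"
Method: check if candidate is substring of word+word
"badbad" contains "dba"? Yes
Is rotation = Yes


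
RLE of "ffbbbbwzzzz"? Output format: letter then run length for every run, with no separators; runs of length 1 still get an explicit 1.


String: "ffbbbbwzzzz"
Scanning for consecutive runs:
  'f' x 2
  'b' x 4
  'w' x 1
  'z' x 4
RLE = "f2b4w1z4"


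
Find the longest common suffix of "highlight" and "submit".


Word 1: "highlight"
Word 2: "submit"
Comparing from end:
  Pos -1: 't' == 't'
  Pos -2: 'h' != 'i' (stop)
LCS = "t" (length 1)


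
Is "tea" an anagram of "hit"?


Word 1: "hit" → sorted: hit
Word 2: "tea" → sorted: aet
Same letters? hit != aet
Anagram = No


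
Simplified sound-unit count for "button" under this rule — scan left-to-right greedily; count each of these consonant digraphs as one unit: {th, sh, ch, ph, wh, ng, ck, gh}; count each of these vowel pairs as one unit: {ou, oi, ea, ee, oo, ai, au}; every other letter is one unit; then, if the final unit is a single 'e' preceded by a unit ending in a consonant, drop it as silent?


Word: "button" (6 letters)
Left-to-right scan:
  (1) 'b' (letter)
  (2) 'u' (letter)
  (3) 't' (letter)
  (4) 't' (letter)
  (5) 'o' (letter)
  (6) 'n' (letter)
Units from scan: 6
Sound units = 6 units


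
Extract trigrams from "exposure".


Word: "exposure" (length 8)
Number of trigrams = 8 - 3 + 1 = 6
  Position 0: "exp"
  Position 1: "xpo"
  Position 2: "pos"
  Position 3: "osu"
  Position 4: "sur"
  Position 5: "ure"
Trigrams = "exp", "xpo", "pos", "osu", "sur", "ure"


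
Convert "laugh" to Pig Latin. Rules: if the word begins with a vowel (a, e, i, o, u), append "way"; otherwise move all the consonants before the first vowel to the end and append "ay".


Word: "laugh"
Starts with consonant(s) → move to end, add 'ay'
Consonant cluster: "l"
Pig Latin = "aughlay"


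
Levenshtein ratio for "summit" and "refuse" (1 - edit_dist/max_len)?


Word 1: "summit" (length 6)
Word 2: "refuse" (length 6)
One optimal edit sequence:
  1. substitute 's' -> 'r'  (+1)
  2. substitute 'u' -> 'e'  (+1)
  3. substitute 'm' -> 'f'  (+1)
  4. substitute 'm' -> 'u'  (+1)
  5. substitute 'i' -> 's'  (+1)
  6. substitute 't' -> 'e'  (+1)
Edit distance = 6
Max length = max(6, 6) = 6
Similarity = 1 - 6/6
= 0.0000
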